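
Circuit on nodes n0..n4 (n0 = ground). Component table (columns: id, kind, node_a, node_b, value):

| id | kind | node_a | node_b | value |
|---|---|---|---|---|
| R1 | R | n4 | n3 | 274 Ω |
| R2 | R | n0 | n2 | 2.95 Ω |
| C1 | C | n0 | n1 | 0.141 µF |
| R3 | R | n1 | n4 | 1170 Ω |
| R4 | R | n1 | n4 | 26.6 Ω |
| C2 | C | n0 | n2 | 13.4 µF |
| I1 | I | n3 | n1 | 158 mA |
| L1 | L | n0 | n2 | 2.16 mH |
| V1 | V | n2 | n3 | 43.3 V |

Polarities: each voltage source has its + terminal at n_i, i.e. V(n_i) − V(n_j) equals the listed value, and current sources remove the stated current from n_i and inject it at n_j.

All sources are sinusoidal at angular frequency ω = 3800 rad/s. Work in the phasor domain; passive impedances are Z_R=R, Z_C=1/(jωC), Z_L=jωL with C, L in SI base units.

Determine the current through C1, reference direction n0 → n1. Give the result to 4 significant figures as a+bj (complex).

Apply KCL at each of the 4 non-ground nodes and solve the resulting linear system.
Node n1: branches {C1, R3, R4, I1} → V_1 = 3.997-0.6488j
Node n2: branches {R2, C2, L1, V1} → V_2 = 0.0002838-0.006259j
Node n3: branches {R1, I1, V1} → V_3 = -43.30-0.006259j
Node n4: branches {R1, R3, R4} → V_4 = -0.1030-0.5931j
Source currents: i(V1)=0.0003476+0.002142j

-0.0003476-0.002142j A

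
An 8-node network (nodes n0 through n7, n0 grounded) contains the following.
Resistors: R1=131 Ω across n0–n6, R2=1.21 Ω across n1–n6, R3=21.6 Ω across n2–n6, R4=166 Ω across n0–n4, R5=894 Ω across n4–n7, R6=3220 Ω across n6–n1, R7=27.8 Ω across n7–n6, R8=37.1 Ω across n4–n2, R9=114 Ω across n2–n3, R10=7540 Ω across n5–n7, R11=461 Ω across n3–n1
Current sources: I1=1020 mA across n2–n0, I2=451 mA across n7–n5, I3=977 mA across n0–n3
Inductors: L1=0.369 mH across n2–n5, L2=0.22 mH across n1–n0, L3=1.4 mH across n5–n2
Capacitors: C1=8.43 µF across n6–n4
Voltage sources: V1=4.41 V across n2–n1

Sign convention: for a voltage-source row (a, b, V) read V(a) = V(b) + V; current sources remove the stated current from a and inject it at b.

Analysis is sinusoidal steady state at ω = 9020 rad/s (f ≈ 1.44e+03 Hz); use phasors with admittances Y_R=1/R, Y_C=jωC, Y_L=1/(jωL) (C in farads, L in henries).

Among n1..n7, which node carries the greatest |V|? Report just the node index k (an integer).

3

MNA unknowns: 7 node voltages V₁..V_7 plus 1 source current (V1)
R1: Y=0.007634+0.000j on G[0,6]
I1: z[2]−=1.02, z[0]+=1.02
R2: Y=0.8264+0.000j on G[1,6]
R3: Y=0.04630+0.000j on G[2,6]
R4: Y=0.006024+0.000j on G[0,4]
I2: z[7]−=0.451, z[5]+=0.451
R5: Y=0.001119+0.000j on G[4,7]
R6: Y=0.0003106+0.000j on G[6,1]
L1: Y=0.000-0.3004j on G[2,5]
I3: z[0]−=0.977, z[3]+=0.977
R7: Y=0.03597+0.000j on G[7,6]
R8: Y=0.02695+0.000j on G[4,2]
L2: Y=0.000-0.5039j on G[1,0]
L3: Y=0.000-0.07919j on G[5,2]
R9: Y=0.008772+0.000j on G[2,3]
R10: Y=0.0001326+0.000j on G[5,7]
C1: Y=0.000+0.07604j on G[6,4]
R11: Y=0.002169+0.000j on G[3,1]
V1: row V2−V1=4.41, i_V1 at 2,1
solve → V1=-0.01567-0.08702j, V2=4.394-0.08702j, V3=92.82-0.08702j, V4=0.3598-1.258j, V5=4.395+1.095j, V6=-0.1723-0.04166j, V7=-12.26-0.07415j
aux → i_V1=-0.1157-0.02961j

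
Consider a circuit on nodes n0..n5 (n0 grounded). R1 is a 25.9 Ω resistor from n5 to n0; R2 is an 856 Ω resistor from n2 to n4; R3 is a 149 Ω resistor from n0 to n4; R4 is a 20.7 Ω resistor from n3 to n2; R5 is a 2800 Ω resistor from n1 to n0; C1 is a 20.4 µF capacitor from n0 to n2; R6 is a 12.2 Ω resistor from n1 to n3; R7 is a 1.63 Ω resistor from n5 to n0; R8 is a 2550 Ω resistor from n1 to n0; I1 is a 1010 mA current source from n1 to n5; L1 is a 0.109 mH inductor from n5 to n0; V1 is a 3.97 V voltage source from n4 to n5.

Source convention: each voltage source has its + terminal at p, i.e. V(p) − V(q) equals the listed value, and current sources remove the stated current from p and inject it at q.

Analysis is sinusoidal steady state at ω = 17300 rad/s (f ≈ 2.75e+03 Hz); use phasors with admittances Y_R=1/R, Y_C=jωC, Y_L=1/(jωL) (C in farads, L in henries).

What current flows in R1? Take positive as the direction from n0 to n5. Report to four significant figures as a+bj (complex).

-0.03470-0.02807j A

Apply KCL at each of the 5 non-ground nodes and solve the resulting linear system.
Node n1: branches {R5, R6, R8, I1} → V_1 = -32.44+2.710j
Node n2: branches {R2, R4, C1} → V_2 = -0.01254+2.777j
Node n3: branches {R4, R6} → V_3 = -20.42+2.735j
Node n4: branches {R2, R3, V1} → V_4 = 4.869+0.7270j
Node n5: branches {R1, R7, I1, L1, V1} → V_5 = 0.8987+0.7270j
Source currents: i(V1)=-0.03838-0.002485j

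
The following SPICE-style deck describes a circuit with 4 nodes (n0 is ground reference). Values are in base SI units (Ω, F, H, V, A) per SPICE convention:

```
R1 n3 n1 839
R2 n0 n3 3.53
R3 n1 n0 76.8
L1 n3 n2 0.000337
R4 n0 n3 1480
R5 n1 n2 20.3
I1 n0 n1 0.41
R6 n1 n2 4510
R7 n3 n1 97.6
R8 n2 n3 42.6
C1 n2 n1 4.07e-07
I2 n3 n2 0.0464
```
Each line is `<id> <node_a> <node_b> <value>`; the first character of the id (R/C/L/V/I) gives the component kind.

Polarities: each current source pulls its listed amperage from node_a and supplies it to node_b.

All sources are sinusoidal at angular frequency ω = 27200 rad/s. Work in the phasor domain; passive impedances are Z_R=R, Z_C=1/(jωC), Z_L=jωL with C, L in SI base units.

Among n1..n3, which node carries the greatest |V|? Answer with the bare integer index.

Element admittances at ω=27200 rad/s:
  Y(R1) = 0.001192+0.000j S between n3,n1
  Y(R2) = 0.2833+0.000j S between n0,n3
  Y(R3) = 0.01302+0.000j S between n1,n0
  Y(L1) = 0.000-0.1091j S between n3,n2
  Y(R4) = 0.0006757+0.000j S between n0,n3
  Y(R5) = 0.04926+0.000j S between n1,n2
  I1: injects 0.41 A into n1 (from n0)
  Y(R6) = 0.0002217+0.000j S between n1,n2
  Y(R7) = 0.01025+0.000j S between n3,n1
  Y(R8) = 0.02347+0.000j S between n2,n3
  Y(C1) = 0.000+0.01107j S between n2,n1
  I2: injects 0.0464 A into n2 (from n3)
Assemble and solve the 3×3 MNA system:
  V(n1)=6.770+0.9869j  V(n2)=1.922+2.570j  V(n3)=1.133-0.04525j

1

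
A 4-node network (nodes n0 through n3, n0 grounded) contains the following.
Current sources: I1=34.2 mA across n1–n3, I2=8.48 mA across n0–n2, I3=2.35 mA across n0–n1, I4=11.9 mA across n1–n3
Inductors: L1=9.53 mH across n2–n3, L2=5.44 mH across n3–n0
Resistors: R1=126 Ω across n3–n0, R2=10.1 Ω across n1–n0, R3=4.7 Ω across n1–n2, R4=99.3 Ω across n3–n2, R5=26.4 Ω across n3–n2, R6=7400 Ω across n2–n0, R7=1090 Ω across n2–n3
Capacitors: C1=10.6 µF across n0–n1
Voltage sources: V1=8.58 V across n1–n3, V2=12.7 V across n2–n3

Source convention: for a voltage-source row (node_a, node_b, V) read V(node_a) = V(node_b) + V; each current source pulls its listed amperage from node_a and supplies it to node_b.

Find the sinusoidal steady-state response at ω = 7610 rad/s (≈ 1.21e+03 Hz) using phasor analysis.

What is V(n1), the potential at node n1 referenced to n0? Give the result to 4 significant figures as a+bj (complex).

-0.2265-1.816j V

MNA unknowns: 3 node voltages V₁..V_3 plus 2 source currents (V1, V2)
I1: z[1]−=0.0342, z[3]+=0.0342
I2: z[0]−=0.00848, z[2]+=0.00848
L1: Y=0.000-0.01379j on G[2,3]
R1: Y=0.007937+0.000j on G[3,0]
I3: z[0]−=0.00235, z[1]+=0.00235
L2: Y=0.000-0.02416j on G[3,0]
R2: Y=0.09901+0.000j on G[1,0]
R3: Y=0.2128+0.000j on G[1,2]
R4: Y=0.01007+0.000j on G[3,2]
R5: Y=0.03788+0.000j on G[3,2]
R6: Y=0.0001351+0.000j on G[2,0]
C1: Y=0.000+0.08067j on G[0,1]
I4: z[1]−=0.0119, z[3]+=0.0119
R7: Y=0.0009174+0.000j on G[2,3]
V1: row V1−V3=8.58, i_V1 at 1,3
V2: row V2−V3=12.7, i_V2 at 2,3
solve → V1=-0.2265-1.816j, V2=3.894-1.816j, V3=-8.806-1.816j
aux → i_V1=0.7088+0.1981j, i_V2=-1.489+0.1754j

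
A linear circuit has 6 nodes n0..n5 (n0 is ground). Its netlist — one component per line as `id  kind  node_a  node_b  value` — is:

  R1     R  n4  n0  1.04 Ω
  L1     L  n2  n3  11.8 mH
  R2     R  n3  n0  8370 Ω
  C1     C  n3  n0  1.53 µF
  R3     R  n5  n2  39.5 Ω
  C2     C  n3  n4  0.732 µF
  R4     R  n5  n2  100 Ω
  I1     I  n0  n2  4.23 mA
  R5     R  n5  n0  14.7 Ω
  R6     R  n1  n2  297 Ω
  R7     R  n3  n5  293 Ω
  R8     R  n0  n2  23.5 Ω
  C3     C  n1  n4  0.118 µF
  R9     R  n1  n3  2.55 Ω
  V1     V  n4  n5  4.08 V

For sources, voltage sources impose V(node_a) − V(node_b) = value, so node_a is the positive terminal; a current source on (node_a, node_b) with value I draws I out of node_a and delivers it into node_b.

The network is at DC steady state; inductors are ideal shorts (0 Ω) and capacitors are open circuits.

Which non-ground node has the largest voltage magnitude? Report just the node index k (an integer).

5

Apply KCL at each of the 5 non-ground nodes and solve the resulting linear system.
Node n1: branches {R6, C3, R9} → V_1 = -1.725
Node n2: branches {L1, R3, R4, I1, R6, R8} → V_2 = -1.725
Node n3: branches {L1, R2, C1, C2, R7, R9} → V_3 = -1.725
Node n4: branches {R1, C2, C3, V1} → V_4 = 0.3452
Node n5: branches {R3, R4, R5, R7, V1} → V_5 = -3.735
Source currents: i(L1)=0.006653, i(V1)=-0.3319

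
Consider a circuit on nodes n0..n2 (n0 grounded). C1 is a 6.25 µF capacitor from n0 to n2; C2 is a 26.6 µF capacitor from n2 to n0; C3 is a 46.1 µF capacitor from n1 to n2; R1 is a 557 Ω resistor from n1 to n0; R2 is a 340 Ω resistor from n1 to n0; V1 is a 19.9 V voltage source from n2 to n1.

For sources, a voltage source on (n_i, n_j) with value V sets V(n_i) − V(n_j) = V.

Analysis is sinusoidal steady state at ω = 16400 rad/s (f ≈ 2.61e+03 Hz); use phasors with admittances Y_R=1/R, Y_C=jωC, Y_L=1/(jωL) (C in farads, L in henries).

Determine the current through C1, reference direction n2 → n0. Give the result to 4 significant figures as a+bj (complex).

Element admittances at ω=16400 rad/s:
  Y(C1) = 0.000+0.1025j S between n0,n2
  Y(C2) = 0.000+0.4362j S between n2,n0
  Y(C3) = 0.000+0.7560j S between n1,n2
  Y(R1) = 0.001795+0.000j S between n1,n0
  Y(R2) = 0.002941+0.000j S between n1,n0
  V1: constraint V(n2)−V(n1) = 19.9
Assemble and solve the 3×3 MNA system:
  V(n1)=-19.90-0.1749j  V(n2)=0.001538-0.1749j
  i(V1)=-0.09425-15.05j

0.01793+0.0001577j A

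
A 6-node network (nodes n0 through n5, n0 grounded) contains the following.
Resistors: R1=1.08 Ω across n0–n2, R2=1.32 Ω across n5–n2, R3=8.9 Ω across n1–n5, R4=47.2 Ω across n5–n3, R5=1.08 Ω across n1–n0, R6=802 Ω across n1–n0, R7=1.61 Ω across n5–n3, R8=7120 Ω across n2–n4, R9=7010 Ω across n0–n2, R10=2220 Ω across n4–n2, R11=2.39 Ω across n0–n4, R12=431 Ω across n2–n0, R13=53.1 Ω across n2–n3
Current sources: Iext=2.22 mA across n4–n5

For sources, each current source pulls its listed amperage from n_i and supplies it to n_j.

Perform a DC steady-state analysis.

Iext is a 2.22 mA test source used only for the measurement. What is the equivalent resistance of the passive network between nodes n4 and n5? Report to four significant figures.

R_eq = 4.296 Ω

MNA unknowns: 5 node voltages V₁..V_5
R1: Y=0.9259 on G[0,2]
R2: Y=0.7576 on G[5,2]
R3: Y=0.1124 on G[1,5]
R4: Y=0.02119 on G[5,3]
R5: Y=0.9259 on G[1,0]
R6: Y=0.001247 on G[1,0]
R7: Y=0.6211 on G[5,3]
R8: Y=0.0001404 on G[2,4]
R9: Y=0.0001427 on G[0,2]
R10: Y=0.0004505 on G[4,2]
R11: Y=0.4184 on G[0,4]
R12: Y=0.002320 on G[2,0]
R13: Y=0.01883 on G[2,3]
Iext: z[4]−=0.00222, z[5]+=0.00222
solve → V1=0.0004585, V2=0.001929, V3=0.004176, V4=-0.005296, V5=0.004242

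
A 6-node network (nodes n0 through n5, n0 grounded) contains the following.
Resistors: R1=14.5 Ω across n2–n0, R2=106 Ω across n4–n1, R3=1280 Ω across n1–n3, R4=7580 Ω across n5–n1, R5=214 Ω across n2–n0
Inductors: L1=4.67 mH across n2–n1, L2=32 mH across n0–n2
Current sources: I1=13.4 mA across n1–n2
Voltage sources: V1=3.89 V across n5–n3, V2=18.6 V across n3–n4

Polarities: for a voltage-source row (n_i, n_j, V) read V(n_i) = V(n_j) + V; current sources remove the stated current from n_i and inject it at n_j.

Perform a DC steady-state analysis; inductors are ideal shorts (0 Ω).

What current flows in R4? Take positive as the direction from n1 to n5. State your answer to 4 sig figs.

-0.002744 A

MNA unknowns: 5 node voltages V₁..V_5 plus 4 source currents (L1, L2, V1, V2)
R1: Y=0.06897 on G[2,0]
L1: row V2−V1=0, i_L1 at 2,1
R2: Y=0.009434 on G[4,1]
R3: Y=0.0007813 on G[1,3]
L2: row V0−V2=0, i_L2 at 0,2
I1: z[1]−=0.0134, z[2]+=0.0134
R4: Y=0.0001319 on G[5,1]
R5: Y=0.004673 on G[2,0]
V1: row V5−V3=3.89, i_V1 at 5,3
V2: row V3−V4=18.6, i_V2 at 3,4
solve → V1=0.000, V2=0.000, V3=16.91, V4=-1.691, V5=20.80
aux → i_L1=0.01340, i_L2=0.000, i_V1=-0.002744, i_V2=-0.01595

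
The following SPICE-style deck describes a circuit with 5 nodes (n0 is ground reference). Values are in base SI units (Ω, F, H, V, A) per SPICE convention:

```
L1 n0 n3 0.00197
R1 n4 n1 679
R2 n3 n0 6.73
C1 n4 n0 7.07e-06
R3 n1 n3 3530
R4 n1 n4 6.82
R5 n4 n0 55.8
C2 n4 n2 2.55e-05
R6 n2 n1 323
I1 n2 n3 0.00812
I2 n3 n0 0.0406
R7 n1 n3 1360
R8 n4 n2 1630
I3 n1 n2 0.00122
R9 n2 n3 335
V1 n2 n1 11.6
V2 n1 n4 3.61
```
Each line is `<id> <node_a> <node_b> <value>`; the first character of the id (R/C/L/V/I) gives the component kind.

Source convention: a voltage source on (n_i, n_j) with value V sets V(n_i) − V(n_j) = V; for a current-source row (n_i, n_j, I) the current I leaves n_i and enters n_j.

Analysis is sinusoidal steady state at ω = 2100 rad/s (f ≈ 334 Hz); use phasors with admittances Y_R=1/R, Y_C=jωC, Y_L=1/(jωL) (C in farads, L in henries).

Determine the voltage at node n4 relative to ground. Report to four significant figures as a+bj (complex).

-1.785+1.216j V

Apply KCL at each of the 4 non-ground nodes and solve the resulting linear system.
Node n1: branches {R1, R3, R4, R6, R7, I3, V1, V2} → V_1 = 1.825+1.216j
Node n2: branches {C2, R6, I1, R8, I3, R9, V1} → V_2 = 13.42+1.216j
Node n3: branches {L1, R2, R3, I1, I2, R7, R9} → V_3 = 0.003255+0.03705j
Node n4: branches {R1, C1, R4, R5, C2, R8, V2} → V_4 = -1.785+1.216j
Source currents: i(V1)=-0.09221-0.8180j, i(V2)=-0.5940-0.8192j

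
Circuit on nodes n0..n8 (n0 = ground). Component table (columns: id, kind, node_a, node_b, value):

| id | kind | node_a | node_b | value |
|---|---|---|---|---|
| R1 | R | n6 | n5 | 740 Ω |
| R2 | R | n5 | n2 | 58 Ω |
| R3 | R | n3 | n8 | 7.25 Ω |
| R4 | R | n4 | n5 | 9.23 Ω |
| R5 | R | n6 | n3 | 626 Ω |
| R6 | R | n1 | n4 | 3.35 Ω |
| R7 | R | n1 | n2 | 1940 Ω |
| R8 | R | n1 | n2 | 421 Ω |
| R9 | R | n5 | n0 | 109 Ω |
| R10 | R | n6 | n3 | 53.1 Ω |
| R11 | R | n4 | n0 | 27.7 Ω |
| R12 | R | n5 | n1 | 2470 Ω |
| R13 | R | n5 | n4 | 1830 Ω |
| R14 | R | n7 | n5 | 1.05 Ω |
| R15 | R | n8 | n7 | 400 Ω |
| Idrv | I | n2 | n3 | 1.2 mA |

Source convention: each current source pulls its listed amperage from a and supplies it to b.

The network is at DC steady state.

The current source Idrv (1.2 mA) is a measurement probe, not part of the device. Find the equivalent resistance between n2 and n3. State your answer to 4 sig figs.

MNA unknowns: 8 node voltages V₁..V_8
R1: Y=0.001351 on G[6,5]
R2: Y=0.01724 on G[5,2]
R3: Y=0.1379 on G[3,8]
R4: Y=0.1083 on G[4,5]
R5: Y=0.001597 on G[6,3]
R6: Y=0.2985 on G[1,4]
R7: Y=0.0005155 on G[1,2]
R8: Y=0.002375 on G[1,2]
R9: Y=0.009174 on G[5,0]
R10: Y=0.01883 on G[6,3]
R11: Y=0.03610 on G[4,0]
R12: Y=0.0004049 on G[5,1]
R13: Y=0.0005464 on G[5,4]
R14: Y=0.9524 on G[7,5]
R15: Y=0.002500 on G[8,7]
Idrv: z[2]−=0.0012, z[3]+=0.0012
solve → V1=-0.0008485, V2=-0.05875, V3=0.3240, V4=-0.0002905, V5=0.001143, V6=0.3040, V7=0.001973, V8=0.3183

R_eq = 319.0 Ω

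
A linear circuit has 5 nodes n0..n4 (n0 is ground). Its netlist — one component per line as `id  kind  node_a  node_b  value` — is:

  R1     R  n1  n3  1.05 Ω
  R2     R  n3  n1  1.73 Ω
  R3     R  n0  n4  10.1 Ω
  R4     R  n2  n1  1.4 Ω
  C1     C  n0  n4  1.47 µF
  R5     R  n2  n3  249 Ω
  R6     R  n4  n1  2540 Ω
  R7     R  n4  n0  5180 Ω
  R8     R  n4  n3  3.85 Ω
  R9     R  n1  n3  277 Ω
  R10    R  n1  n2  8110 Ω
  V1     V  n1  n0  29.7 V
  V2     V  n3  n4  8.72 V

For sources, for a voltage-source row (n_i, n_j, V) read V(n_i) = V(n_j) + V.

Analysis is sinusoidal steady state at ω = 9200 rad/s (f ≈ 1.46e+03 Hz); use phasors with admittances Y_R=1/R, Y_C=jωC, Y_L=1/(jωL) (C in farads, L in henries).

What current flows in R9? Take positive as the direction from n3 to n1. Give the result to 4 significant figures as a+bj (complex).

MNA unknowns: 4 node voltages V₁..V_4 plus 2 source currents (V1, V2)
R1: Y=0.9524+0.000j on G[1,3]
R2: Y=0.5780+0.000j on G[3,1]
R3: Y=0.09901+0.000j on G[0,4]
R4: Y=0.7143+0.000j on G[2,1]
C1: Y=0.000+0.01352j on G[0,4]
R5: Y=0.004016+0.000j on G[2,3]
R6: Y=0.0003937+0.000j on G[4,1]
R7: Y=0.0001931+0.000j on G[4,0]
R8: Y=0.2597+0.000j on G[4,3]
R9: Y=0.003610+0.000j on G[1,3]
R10: Y=0.0001233+0.000j on G[1,2]
V1: row V1−V0=29.7, i_V1 at 1,0
V2: row V3−V4=8.72, i_V2 at 3,4
solve → V1=29.70+0.000j, V2=29.69-0.0009099j, V3=28.43-0.1628j, V4=19.71-0.1628j
aux → i_V1=-1.957-0.2504j, i_V2=-0.3114+0.2503j

-0.004585-0.0005876j A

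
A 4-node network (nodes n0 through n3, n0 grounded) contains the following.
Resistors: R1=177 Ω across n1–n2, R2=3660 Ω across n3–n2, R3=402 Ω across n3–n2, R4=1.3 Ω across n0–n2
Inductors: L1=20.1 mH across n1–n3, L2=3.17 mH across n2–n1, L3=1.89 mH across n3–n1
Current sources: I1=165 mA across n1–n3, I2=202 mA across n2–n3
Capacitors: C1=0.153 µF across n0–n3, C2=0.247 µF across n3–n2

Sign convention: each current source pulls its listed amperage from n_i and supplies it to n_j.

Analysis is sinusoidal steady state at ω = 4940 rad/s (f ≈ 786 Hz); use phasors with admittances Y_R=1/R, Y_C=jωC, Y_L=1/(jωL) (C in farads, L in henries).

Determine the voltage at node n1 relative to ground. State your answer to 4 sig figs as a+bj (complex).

Element admittances at ω=4940 rad/s:
  Y(R1) = 0.005650+0.000j S between n1,n2
  Y(R2) = 0.0002732+0.000j S between n3,n2
  Y(L1) = 0.000-0.01007j S between n1,n3
  I1: injects 0.165 A into n3 (from n1)
  Y(R3) = 0.002488+0.000j S between n3,n2
  Y(R4) = 0.7692+0.000j S between n0,n2
  Y(L2) = 0.000-0.06386j S between n2,n1
  Y(C1) = 0.000+0.0007558j S between n0,n3
  Y(C2) = 0.000+0.001220j S between n3,n2
  Y(L3) = 0.000-0.1071j S between n3,n1
  I2: injects 0.202 A into n3 (from n2)
Assemble and solve the 3×3 MNA system:
  V(n1)=0.6012+3.278j  V(n2)=0.006389-0.0007540j  V(n3)=0.7673+6.502j

0.6012+3.278j V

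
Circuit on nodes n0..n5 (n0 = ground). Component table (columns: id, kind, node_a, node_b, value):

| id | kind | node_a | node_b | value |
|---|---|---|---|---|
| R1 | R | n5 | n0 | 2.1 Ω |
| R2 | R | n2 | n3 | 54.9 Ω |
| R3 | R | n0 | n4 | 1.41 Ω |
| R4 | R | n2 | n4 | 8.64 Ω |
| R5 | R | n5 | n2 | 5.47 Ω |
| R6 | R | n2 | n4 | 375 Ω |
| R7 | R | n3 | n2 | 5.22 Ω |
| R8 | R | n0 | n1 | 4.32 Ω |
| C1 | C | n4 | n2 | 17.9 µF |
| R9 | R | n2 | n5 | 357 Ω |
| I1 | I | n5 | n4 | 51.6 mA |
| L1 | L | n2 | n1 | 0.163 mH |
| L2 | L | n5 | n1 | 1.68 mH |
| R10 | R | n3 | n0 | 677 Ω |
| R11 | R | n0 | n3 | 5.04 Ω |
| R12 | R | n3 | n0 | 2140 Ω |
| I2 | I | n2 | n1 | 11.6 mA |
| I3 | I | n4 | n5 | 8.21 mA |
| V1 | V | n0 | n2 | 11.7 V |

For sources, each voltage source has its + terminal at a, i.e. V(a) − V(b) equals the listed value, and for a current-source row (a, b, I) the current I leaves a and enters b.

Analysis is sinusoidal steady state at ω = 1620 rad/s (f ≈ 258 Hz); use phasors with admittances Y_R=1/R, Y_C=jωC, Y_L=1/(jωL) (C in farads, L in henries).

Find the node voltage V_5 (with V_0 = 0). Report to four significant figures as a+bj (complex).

-4.766+3.481j V

MNA unknowns: 5 node voltages V₁..V_5 plus 1 source current (V1)
R1: Y=0.4762+0.000j on G[5,0]
R2: Y=0.01821+0.000j on G[2,3]
R3: Y=0.7092+0.000j on G[0,4]
R4: Y=0.1157+0.000j on G[2,4]
R5: Y=0.1828+0.000j on G[5,2]
R6: Y=0.002667+0.000j on G[2,4]
R7: Y=0.1916+0.000j on G[3,2]
R8: Y=0.2315+0.000j on G[0,1]
C1: Y=0.000+0.02900j on G[4,2]
R9: Y=0.002801+0.000j on G[2,5]
I1: z[5]−=0.0516, z[4]+=0.0516
L1: Y=0.000-3.787j on G[2,1]
L2: Y=0.000-0.3674j on G[5,1]
R10: Y=0.001477+0.000j on G[3,0]
R11: Y=0.1984+0.000j on G[0,3]
R12: Y=0.0004673+0.000j on G[3,0]
I2: z[2]−=0.0116, z[1]+=0.0116
I3: z[4]−=0.00821, z[5]+=0.00821
V1: row V0−V2=11.7, i_V1 at 0,2
solve → V1=-11.04+0.9255j, V2=-11.70+0.000j, V3=-5.984+0.000j, V4=-1.634-0.3527j, V5=-4.766+3.481j
aux → i_V1=-7.182+1.622j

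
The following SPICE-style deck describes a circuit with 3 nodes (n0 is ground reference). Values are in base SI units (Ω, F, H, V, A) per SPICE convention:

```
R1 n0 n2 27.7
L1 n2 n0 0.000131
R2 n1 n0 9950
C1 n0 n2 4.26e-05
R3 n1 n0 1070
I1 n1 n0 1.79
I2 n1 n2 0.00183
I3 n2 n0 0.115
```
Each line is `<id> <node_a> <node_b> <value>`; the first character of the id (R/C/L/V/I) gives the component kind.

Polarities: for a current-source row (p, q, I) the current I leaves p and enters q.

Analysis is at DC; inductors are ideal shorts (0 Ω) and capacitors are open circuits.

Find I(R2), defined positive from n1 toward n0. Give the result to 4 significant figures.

Element admittances at DC:
  Y(R1) = 0.03610 S between n0,n2
  L1: short n2↔n0 (DC inductor)
  Y(R2) = 0.0001005 S between n1,n0
  Y(C1) = 0.000 S between n0,n2
  Y(R3) = 0.0009346 S between n1,n0
  I1: injects 1.79 A into n0 (from n1)
  I2: injects 0.00183 A into n2 (from n1)
  I3: injects 0.115 A into n0 (from n2)
Assemble and solve the 3×3 MNA system:
  V(n1)=-1731  V(n2)=0.000
  i(L1)=-0.1132

-0.1740 A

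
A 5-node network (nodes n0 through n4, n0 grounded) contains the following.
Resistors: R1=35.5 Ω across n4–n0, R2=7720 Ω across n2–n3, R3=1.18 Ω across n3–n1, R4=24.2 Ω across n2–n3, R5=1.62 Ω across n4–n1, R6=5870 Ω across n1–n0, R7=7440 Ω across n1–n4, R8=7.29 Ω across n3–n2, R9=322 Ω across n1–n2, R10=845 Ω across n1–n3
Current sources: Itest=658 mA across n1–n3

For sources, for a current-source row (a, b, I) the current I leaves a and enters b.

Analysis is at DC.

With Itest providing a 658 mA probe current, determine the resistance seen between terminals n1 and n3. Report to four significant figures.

R_eq = 1.174 Ω

Apply KCL at each of the 4 non-ground nodes and solve the resulting linear system.
Node n1: branches {R3, R5, R6, R7, R9, R10, Itest} → V_1 = 0.000
Node n2: branches {R2, R4, R8, R9} → V_2 = 0.7594
Node n3: branches {R2, R3, R4, R8, R10, Itest} → V_3 = 0.7726
Node n4: branches {R1, R5, R7} → V_4 = 0.000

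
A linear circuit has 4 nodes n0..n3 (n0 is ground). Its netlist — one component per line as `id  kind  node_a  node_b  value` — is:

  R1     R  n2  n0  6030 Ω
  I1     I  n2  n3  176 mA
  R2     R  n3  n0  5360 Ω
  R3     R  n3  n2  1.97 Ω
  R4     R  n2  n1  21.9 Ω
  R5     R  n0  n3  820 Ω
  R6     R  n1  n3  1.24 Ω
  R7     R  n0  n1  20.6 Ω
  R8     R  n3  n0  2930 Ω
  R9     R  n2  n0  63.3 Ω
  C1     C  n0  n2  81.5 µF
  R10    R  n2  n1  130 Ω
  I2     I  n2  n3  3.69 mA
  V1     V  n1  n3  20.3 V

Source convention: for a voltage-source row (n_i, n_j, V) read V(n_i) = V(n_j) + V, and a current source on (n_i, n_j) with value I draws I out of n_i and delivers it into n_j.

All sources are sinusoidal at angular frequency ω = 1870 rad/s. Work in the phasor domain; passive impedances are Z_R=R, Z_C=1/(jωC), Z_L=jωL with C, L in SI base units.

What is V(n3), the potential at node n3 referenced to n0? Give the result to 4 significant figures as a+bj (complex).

Element admittances at ω=1870 rad/s:
  Y(R1) = 0.0001658+0.000j S between n2,n0
  I1: injects 0.176 A into n3 (from n2)
  Y(R2) = 0.0001866+0.000j S between n3,n0
  Y(R3) = 0.5076+0.000j S between n3,n2
  Y(R4) = 0.04566+0.000j S between n2,n1
  Y(R5) = 0.001220+0.000j S between n0,n3
  Y(R6) = 0.8065+0.000j S between n1,n3
  Y(R7) = 0.04854+0.000j S between n0,n1
  Y(R8) = 0.0003413+0.000j S between n3,n0
  Y(R9) = 0.01580+0.000j S between n2,n0
  Y(C1) = 0.000+0.1524j S between n0,n2
  Y(R10) = 0.007692+0.000j S between n2,n1
  I2: injects 0.00369 A into n3 (from n2)
  V1: constraint V(n1)−V(n3) = 20.3
Assemble and solve the 4×4 MNA system:
  V(n1)=15.46+4.286j  V(n2)=-1.904+4.670j  V(n3)=-4.837+4.286j
  i(V1)=-18.05-0.1876j

-4.837+4.286j V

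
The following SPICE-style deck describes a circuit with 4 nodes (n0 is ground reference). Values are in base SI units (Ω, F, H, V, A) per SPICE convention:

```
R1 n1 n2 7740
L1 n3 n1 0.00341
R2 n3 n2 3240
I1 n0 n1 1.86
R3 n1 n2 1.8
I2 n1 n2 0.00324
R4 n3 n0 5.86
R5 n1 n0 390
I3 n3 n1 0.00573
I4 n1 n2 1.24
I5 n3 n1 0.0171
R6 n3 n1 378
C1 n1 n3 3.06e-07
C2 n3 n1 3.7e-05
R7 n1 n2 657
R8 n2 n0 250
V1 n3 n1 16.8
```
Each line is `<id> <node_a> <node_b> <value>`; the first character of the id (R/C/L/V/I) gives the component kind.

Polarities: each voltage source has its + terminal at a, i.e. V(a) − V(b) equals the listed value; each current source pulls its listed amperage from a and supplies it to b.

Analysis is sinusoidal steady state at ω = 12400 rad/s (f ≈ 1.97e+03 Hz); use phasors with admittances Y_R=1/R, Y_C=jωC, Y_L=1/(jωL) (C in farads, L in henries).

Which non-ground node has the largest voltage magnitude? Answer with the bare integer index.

Apply KCL at each of the 3 non-ground nodes and solve the resulting linear system.
Node n1: branches {R1, L1, I1, R3, I2, R5, I3, I4, I5, R6, C1, C2, R7, V1} → V_1 = -5.733+0.000j
Node n2: branches {R1, R2, R3, I2, I4, R7, R8} → V_2 = -3.469+0.000j
Node n3: branches {L1, R2, R4, I3, I5, R6, C1, C2, V1} → V_3 = 11.07+0.000j
Source currents: i(V1)=-1.960-7.374j

3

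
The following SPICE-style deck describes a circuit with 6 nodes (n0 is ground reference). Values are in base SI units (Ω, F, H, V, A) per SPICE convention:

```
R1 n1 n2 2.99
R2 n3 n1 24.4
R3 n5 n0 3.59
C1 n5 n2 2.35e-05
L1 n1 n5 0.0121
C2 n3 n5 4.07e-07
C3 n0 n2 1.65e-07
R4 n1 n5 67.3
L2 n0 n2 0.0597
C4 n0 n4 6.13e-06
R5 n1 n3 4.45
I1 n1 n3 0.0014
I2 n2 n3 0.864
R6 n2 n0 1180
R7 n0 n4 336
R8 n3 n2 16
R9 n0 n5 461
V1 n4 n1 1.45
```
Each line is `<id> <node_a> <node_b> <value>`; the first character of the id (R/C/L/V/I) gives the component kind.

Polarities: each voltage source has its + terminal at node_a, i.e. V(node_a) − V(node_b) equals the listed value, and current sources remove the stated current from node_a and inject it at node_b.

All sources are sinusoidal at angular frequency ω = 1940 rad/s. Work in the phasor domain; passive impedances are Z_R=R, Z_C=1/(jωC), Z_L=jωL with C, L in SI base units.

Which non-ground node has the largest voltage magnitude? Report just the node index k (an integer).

3

MNA unknowns: 5 node voltages V₁..V_5 plus 1 source current (V1)
R1: Y=0.3344+0.000j on G[1,2]
R2: Y=0.04098+0.000j on G[3,1]
R3: Y=0.2786+0.000j on G[5,0]
C1: Y=0.000+0.04559j on G[5,2]
L1: Y=0.000-0.04260j on G[1,5]
C2: Y=0.000+0.0007896j on G[3,5]
C3: Y=0.000+0.0003201j on G[0,2]
R4: Y=0.01486+0.000j on G[1,5]
L2: Y=0.000-0.008634j on G[0,2]
C4: Y=0.000+0.01189j on G[0,4]
R5: Y=0.2247+0.000j on G[1,3]
I1: z[1]−=0.0014, z[3]+=0.0014
I2: z[2]−=0.864, z[3]+=0.864
R6: Y=0.0008475+0.000j on G[2,0]
R7: Y=0.002976+0.000j on G[0,4]
R8: Y=0.06250+0.000j on G[3,2]
R9: Y=0.002169+0.000j on G[0,5]
V1: row V4−V1=1.45, i_V1 at 4,1
solve → V1=0.7366+1.793j, V2=-0.8783+1.873j, V3=3.071+1.801j, V4=2.187+1.793j, V5=-3.967e-05-0.1433j
aux → i_V1=0.01481-0.03134j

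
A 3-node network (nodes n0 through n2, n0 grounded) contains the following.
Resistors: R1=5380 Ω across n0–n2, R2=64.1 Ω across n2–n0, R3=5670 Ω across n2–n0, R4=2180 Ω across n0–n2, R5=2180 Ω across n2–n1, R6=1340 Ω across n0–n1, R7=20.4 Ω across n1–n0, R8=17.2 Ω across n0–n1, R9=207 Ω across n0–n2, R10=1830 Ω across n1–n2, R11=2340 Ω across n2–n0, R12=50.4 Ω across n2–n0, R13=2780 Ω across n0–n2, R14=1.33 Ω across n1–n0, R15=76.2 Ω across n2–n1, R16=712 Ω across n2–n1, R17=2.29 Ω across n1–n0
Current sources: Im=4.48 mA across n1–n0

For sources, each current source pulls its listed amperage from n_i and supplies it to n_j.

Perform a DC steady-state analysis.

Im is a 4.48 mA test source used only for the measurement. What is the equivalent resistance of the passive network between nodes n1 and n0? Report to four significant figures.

R_eq = 0.7646 Ω

Element admittances at DC:
  Y(R1) = 0.0001859 S between n0,n2
  Y(R2) = 0.01560 S between n2,n0
  Y(R3) = 0.0001764 S between n2,n0
  Y(R4) = 0.0004587 S between n0,n2
  Y(R5) = 0.0004587 S between n2,n1
  Y(R6) = 0.0007463 S between n0,n1
  Y(R7) = 0.04902 S between n1,n0
  Y(R8) = 0.05814 S between n0,n1
  Y(R9) = 0.004831 S between n0,n2
  Y(R10) = 0.0005464 S between n1,n2
  Y(R11) = 0.0004274 S between n2,n0
  Y(R12) = 0.01984 S between n2,n0
  Y(R13) = 0.0003597 S between n0,n2
  Y(R14) = 0.7519 S between n1,n0
  Y(R15) = 0.01312 S between n2,n1
  Y(R16) = 0.001404 S between n2,n1
  Y(R17) = 0.4367 S between n1,n0
  Im: injects 0.00448 A into n0 (from n1)
Assemble and solve the 2×2 MNA system:
  V(n1)=-0.003426  V(n2)=-0.0009268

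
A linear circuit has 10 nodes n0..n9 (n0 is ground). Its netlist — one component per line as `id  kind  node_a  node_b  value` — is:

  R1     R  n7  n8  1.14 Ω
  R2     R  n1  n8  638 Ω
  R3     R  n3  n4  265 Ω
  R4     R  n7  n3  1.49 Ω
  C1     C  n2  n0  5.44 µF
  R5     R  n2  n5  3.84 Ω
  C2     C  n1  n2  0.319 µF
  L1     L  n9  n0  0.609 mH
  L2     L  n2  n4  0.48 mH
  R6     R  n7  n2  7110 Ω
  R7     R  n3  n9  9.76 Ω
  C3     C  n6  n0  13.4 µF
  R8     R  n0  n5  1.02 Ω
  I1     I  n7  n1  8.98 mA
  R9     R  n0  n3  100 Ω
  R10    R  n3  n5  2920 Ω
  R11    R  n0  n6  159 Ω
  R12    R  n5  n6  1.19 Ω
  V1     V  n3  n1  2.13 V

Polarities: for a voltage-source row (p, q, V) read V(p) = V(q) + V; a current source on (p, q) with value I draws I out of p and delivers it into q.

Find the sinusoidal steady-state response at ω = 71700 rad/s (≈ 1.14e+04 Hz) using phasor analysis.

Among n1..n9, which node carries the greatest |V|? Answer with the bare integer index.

MNA unknowns: 9 node voltages V₁..V_9 plus 1 source current (V1)
R1: Y=0.8772+0.000j on G[7,8]
R2: Y=0.001567+0.000j on G[1,8]
R3: Y=0.003774+0.000j on G[3,4]
R4: Y=0.6711+0.000j on G[7,3]
C1: Y=0.000+0.3900j on G[2,0]
R5: Y=0.2604+0.000j on G[2,5]
C2: Y=0.000+0.02287j on G[1,2]
L1: Y=0.000-0.02290j on G[9,0]
L2: Y=0.000-0.02906j on G[2,4]
R6: Y=0.0001406+0.000j on G[7,2]
R7: Y=0.1025+0.000j on G[3,9]
C3: Y=0.000+0.9608j on G[6,0]
R8: Y=0.9804+0.000j on G[0,5]
I1: z[7]−=0.00898, z[1]+=0.00898
R9: Y=0.01000+0.000j on G[0,3]
R10: Y=0.0003425+0.000j on G[3,5]
R11: Y=0.006289+0.000j on G[0,6]
R12: Y=0.8403+0.000j on G[5,6]
V1: row V3−V1=2.13, i_V1 at 3,1
solve → V1=-2.153+2.419j, V2=-0.1269+0.06032j, V3=-0.02322+2.419j, V4=-0.4264+0.1127j, V5=-0.01601+0.01349j, V6=-0.0003032+0.01373j, V7=-0.04154+2.418j, V8=-0.04531+2.418j, V9=-0.5371+2.299j
aux → i_V1=-0.06623-0.04635j

1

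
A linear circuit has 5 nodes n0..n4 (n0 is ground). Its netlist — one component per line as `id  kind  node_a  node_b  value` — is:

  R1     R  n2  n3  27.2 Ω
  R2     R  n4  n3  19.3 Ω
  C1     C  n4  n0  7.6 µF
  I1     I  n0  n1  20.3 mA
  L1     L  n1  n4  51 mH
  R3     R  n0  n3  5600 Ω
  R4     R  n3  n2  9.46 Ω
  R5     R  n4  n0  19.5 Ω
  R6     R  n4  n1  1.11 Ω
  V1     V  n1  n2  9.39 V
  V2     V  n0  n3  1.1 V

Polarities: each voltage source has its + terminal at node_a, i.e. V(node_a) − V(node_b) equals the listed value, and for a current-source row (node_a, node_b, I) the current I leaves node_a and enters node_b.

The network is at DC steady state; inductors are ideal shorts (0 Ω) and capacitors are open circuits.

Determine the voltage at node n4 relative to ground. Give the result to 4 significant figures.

Element admittances at DC:
  Y(R1) = 0.03676 S between n2,n3
  Y(R2) = 0.05181 S between n4,n3
  Y(C1) = 0.000 S between n4,n0
  I1: injects 0.0203 A into n1 (from n0)
  L1: short n1↔n4 (DC inductor)
  Y(R3) = 0.0001786 S between n0,n3
  Y(R4) = 0.1057 S between n3,n2
  Y(R5) = 0.05128 S between n4,n0
  Y(R6) = 0.9009 S between n4,n1
  V1: constraint V(n1)−V(n2) = 9.39
  V2: constraint V(n0)−V(n3) = 1.1
Assemble and solve the 7×7 MNA system:
  V(n1)=4.660  V(n2)=-4.730  V(n3)=-1.100  V(n4)=4.660
  i(L1)=0.5374  i(V1)=-0.5171  i(V2)=0.2185

4.660 V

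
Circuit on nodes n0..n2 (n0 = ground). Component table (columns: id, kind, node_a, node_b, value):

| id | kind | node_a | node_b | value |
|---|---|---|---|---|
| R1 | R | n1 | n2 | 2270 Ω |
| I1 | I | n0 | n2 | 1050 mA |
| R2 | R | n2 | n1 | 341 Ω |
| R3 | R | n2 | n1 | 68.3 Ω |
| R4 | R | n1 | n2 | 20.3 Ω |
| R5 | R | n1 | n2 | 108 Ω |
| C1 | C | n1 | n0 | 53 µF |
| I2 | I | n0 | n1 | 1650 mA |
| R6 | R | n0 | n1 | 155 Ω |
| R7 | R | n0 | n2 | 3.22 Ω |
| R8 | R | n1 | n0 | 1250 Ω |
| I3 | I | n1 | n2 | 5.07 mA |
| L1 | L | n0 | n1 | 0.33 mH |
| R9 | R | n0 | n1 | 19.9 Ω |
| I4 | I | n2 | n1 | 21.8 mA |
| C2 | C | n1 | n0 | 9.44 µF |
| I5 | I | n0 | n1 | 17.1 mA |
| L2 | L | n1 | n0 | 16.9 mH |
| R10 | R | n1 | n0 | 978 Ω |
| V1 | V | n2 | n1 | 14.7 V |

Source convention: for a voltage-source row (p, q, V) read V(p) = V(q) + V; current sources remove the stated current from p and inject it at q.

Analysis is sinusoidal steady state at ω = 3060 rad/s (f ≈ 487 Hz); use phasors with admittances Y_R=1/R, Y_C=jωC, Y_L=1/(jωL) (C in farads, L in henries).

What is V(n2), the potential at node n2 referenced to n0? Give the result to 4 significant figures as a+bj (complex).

Element admittances at ω=3060 rad/s:
  Y(R1) = 0.0004405+0.000j S between n1,n2
  I1: injects 1.05 A into n2 (from n0)
  Y(R2) = 0.002933+0.000j S between n2,n1
  Y(R3) = 0.01464+0.000j S between n2,n1
  Y(R4) = 0.04926+0.000j S between n1,n2
  Y(R5) = 0.009259+0.000j S between n1,n2
  Y(C1) = 0.000+0.1622j S between n1,n0
  I2: injects 1.65 A into n1 (from n0)
  Y(R6) = 0.006452+0.000j S between n0,n1
  Y(R7) = 0.3106+0.000j S between n0,n2
  Y(R8) = 0.0008000+0.000j S between n1,n0
  I3: injects 0.00507 A into n2 (from n1)
  Y(L1) = 0.000-0.9903j S between n0,n1
  Y(R9) = 0.05025+0.000j S between n0,n1
  I4: injects 0.0218 A into n1 (from n2)
  Y(C2) = 0.000+0.02889j S between n1,n0
  I5: injects 0.0171 A into n1 (from n0)
  Y(L2) = 0.000-0.01934j S between n1,n0
  Y(R10) = 0.001022+0.000j S between n1,n0
  V1: constraint V(n2)−V(n1) = 14.7
Assemble and solve the 3×3 MNA system:
  V(n1)=-0.8460-1.876j  V(n2)=13.85-1.876j
  i(V1)=-4.394+0.5827j

13.85-1.876j V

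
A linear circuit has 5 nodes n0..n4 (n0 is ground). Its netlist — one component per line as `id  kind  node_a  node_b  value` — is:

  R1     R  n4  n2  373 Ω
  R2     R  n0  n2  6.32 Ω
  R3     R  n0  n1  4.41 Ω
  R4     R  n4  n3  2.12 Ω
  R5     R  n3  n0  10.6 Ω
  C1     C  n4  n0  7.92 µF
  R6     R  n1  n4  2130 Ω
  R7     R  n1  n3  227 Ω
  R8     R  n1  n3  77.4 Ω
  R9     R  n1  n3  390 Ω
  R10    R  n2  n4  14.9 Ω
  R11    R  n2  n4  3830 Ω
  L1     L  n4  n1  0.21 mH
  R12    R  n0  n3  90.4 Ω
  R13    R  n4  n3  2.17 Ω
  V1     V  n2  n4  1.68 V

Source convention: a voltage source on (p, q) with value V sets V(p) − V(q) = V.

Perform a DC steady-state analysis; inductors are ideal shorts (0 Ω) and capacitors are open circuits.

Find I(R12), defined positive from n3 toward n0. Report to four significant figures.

-0.005517 A

Apply KCL at each of the 4 non-ground nodes and solve the resulting linear system.
Node n1: branches {R3, R6, R7, R8, R9, L1} → V_1 = -0.5539
Node n2: branches {R1, R2, R10, R11, V1} → V_2 = 1.126
Node n3: branches {R4, R5, R7, R8, R9, R12, R13} → V_3 = -0.4987
Node n4: branches {R1, R4, C1, R6, R10, R11, L1, R13, V1} → V_4 = -0.5539
Source currents: i(L1)=-0.1267, i(V1)=-0.2959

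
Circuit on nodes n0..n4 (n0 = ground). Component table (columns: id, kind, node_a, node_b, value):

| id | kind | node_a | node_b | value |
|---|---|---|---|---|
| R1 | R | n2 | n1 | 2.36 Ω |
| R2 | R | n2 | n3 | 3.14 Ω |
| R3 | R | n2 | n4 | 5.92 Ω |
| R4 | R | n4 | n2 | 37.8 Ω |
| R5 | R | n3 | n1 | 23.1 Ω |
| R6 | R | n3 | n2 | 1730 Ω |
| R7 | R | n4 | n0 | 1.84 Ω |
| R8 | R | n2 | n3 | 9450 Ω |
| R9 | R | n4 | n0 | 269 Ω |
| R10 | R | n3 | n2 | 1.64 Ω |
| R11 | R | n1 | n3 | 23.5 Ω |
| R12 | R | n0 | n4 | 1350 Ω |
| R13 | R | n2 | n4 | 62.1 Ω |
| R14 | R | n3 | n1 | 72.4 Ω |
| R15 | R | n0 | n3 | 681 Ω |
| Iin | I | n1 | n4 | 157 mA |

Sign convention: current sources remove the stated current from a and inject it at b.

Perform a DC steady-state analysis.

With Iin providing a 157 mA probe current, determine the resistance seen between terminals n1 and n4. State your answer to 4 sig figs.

R_eq = 6.640 Ω

MNA unknowns: 4 node voltages V₁..V_4
R1: Y=0.4237 on G[2,1]
R2: Y=0.3185 on G[2,3]
R3: Y=0.1689 on G[2,4]
R4: Y=0.02646 on G[4,2]
R5: Y=0.04329 on G[3,1]
R6: Y=0.0005780 on G[3,2]
R7: Y=0.5435 on G[4,0]
R8: Y=0.0001058 on G[2,3]
R9: Y=0.003717 on G[4,0]
R10: Y=0.6098 on G[3,2]
R11: Y=0.04255 on G[1,3]
R12: Y=0.0007407 on G[0,4]
R13: Y=0.01610 on G[2,4]
R14: Y=0.01381 on G[3,1]
R15: Y=0.001468 on G[0,3]
Iin: z[1]−=0.157, z[4]+=0.157
solve → V1=-1.040, V2=-0.7350, V3=-0.7635, V4=0.002046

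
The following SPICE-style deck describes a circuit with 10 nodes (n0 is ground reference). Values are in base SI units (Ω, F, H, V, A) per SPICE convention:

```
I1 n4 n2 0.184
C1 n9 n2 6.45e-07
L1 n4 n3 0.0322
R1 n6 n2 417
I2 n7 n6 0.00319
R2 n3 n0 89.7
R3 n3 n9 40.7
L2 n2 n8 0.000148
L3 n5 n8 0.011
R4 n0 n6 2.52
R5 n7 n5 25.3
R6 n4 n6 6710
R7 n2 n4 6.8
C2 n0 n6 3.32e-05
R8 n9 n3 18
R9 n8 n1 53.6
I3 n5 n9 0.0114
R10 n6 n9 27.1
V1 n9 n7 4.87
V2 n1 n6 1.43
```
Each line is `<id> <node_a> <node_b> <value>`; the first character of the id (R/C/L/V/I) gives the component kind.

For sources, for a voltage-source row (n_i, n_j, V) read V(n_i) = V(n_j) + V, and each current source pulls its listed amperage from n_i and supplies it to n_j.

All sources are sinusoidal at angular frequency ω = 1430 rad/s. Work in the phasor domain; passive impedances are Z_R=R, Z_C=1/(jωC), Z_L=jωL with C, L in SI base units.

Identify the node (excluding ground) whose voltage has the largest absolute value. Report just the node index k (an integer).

7

MNA unknowns: 9 node voltages V₁..V_9 plus 2 source currents (V1, V2)
I1: z[4]−=0.184, z[2]+=0.184
C1: Y=0.000+0.0009223j on G[9,2]
L1: Y=0.000-0.02172j on G[4,3]
R1: Y=0.002398+0.000j on G[6,2]
I2: z[7]−=0.00319, z[6]+=0.00319
R2: Y=0.01115+0.000j on G[3,0]
R3: Y=0.02457+0.000j on G[3,9]
L2: Y=0.000-4.725j on G[2,8]
L3: Y=0.000-0.06357j on G[5,8]
R4: Y=0.3968+0.000j on G[0,6]
R5: Y=0.03953+0.000j on G[7,5]
R6: Y=0.0001490+0.000j on G[4,6]
R7: Y=0.1471+0.000j on G[2,4]
C2: Y=0.000+0.04748j on G[0,6]
R8: Y=0.05556+0.000j on G[9,3]
R9: Y=0.01866+0.000j on G[8,1]
I3: z[5]−=0.0114, z[9]+=0.0114
R10: Y=0.03690+0.000j on G[6,9]
V1: row V9−V7=4.87, i_V1 at 9,7
V2: row V1−V6=1.43, i_V2 at 1,6
solve → V1=1.410-0.01508j, V2=-1.173-0.2327j, V3=0.6538+0.6226j, V4=-2.233-0.6583j, V5=-2.063-1.485j, V6=-0.02017-0.01508j, V7=-3.778-0.07312j, V8=-1.185-0.2392j, V9=1.092-0.07312j
aux → i_V1=-0.06459+0.05580j, i_V2=-0.04842-0.004181j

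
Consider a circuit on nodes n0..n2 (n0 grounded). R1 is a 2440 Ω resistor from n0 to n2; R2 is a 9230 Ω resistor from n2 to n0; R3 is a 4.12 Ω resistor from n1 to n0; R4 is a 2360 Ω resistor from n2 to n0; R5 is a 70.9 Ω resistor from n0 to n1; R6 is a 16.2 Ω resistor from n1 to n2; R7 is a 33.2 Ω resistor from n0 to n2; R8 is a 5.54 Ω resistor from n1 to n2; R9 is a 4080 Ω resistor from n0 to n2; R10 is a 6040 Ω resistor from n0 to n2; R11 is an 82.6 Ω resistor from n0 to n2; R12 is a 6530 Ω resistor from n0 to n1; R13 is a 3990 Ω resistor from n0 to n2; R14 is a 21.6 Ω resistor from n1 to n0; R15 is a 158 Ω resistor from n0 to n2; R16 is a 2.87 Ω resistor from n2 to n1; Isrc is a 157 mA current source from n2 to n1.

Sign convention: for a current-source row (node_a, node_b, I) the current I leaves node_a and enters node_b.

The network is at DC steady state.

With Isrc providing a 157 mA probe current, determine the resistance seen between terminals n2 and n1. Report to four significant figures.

Element admittances at DC:
  Y(R1) = 0.0004098 S between n0,n2
  Y(R2) = 0.0001083 S between n2,n0
  Y(R3) = 0.2427 S between n1,n0
  Y(R4) = 0.0004237 S between n2,n0
  Y(R5) = 0.01410 S between n0,n1
  Y(R6) = 0.06173 S between n1,n2
  Y(R7) = 0.03012 S between n0,n2
  Y(R8) = 0.1805 S between n1,n2
  Y(R9) = 0.0002451 S between n0,n2
  Y(R10) = 0.0001656 S between n0,n2
  Y(R11) = 0.01211 S between n0,n2
  Y(R12) = 0.0001531 S between n0,n1
  Y(R13) = 0.0002506 S between n0,n2
  Y(R14) = 0.04630 S between n1,n0
  Y(R15) = 0.006329 S between n0,n2
  Y(R16) = 0.3484 S between n2,n1
  Isrc: injects 0.157 A into n1 (from n2)
Assemble and solve the 2×2 MNA system:
  V(n1)=0.03516  V(n2)=-0.2126

R_eq = 1.578 Ω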